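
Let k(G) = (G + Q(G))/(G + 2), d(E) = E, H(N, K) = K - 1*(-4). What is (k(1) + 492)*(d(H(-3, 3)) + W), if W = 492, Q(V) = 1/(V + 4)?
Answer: 1228538/5 ≈ 2.4571e+5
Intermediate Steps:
H(N, K) = 4 + K (H(N, K) = K + 4 = 4 + K)
Q(V) = 1/(4 + V)
k(G) = (G + 1/(4 + G))/(2 + G) (k(G) = (G + 1/(4 + G))/(G + 2) = (G + 1/(4 + G))/(2 + G))
(k(1) + 492)*(d(H(-3, 3)) + W) = ((1 + 1*(4 + 1))/((2 + 1)*(4 + 1)) + 492)*((4 + 3) + 492) = ((1 + 1*5)/(3*5) + 492)*(7 + 492) = ((⅓)*(⅕)*(1 + 5) + 492)*499 = ((⅓)*(⅕)*6 + 492)*499 = (⅖ + 492)*499 = (2462/5)*499 = 1228538/5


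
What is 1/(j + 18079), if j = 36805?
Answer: 1/54884 ≈ 1.8220e-5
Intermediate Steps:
1/(j + 18079) = 1/(36805 + 18079) = 1/54884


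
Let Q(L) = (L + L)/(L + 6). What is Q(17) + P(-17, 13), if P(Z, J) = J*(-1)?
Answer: -265/23 ≈ -11.522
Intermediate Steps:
P(Z, J) = -J
Q(L) = 2*L/(6 + L) (Q(L) = (2*L)/(6 + L) = 2*L/(6 + L))
Q(17) + P(-17, 13) = 2*17/(6 + 17) - 1*13 = 2*17/23 - 13 = 2*17*(1/23) - 13 = 34/23 - 13 = -265/23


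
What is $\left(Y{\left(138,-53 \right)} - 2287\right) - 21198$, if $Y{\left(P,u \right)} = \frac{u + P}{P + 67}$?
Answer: $- \frac{962868}{41} \approx -23485.0$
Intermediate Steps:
$Y{\left(P,u \right)} = \frac{P + u}{67 + P}$
$\left(Y{\left(138,-53 \right)} - 2287\right) - 21198 = \left(\frac{138 - 53}{67 + 138} - 2287\right) - 21198 = \left(\frac{1}{205} \cdot 85 - 2287\right) - 21198 = \left(\frac{17}{41} - 2287\right) - 21198 = - \frac{93750}{41} - 21198 = - \frac{962868}{41}$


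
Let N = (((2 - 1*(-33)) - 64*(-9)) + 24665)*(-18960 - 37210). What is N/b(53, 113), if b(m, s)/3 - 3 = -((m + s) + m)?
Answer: 177469115/81 ≈ 2.1910e+6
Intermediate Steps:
b(m, s) = 9 - 6*m - 3*s (b(m, s) = 9 + 3*(-((m + s) + m)) = 9 + 3*(-(s + 2*m)) = 9 + 3*(-s - 2*m) = 9 + (-6*m - 3*s) = 9 - 6*m - 3*s)
N = -1419752920 (N = (((2 + 33) + 576) + 24665)*(-56170) = ((35 + 576) + 24665)*(-56170) = (611 + 24665)*(-56170) = 25276*(-56170) = -1419752920)
N/b(53, 113) = -1419752920/(9 - 6*53 - 3*113) = -1419752920/(9 - 318 - 339) = -1419752920/(-648) = -1419752920*(-1/648) = 177469115/81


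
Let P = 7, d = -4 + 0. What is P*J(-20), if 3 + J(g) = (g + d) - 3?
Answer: -210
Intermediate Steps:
d = -4
J(g) = -10 + g (J(g) = -3 + ((g - 4) - 3) = -3 + ((-4 + g) - 3) = -3 + (-7 + g) = -10 + g)
P*J(-20) = 7*(-10 - 20) = 7*(-30) = -210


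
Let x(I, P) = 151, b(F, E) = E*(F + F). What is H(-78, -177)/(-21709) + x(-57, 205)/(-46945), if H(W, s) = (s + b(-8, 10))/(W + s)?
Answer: -170345102/51975579255 ≈ -0.0032774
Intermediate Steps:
b(F, E) = 2*E*F (b(F, E) = E*(2*F) = 2*E*F)
H(W, s) = (-160 + s)/(W + s) (H(W, s) = (s + 2*10*(-8))/(W + s) = (s - 160)/(W + s) = (-160 + s)/(W + s))
H(-78, -177)/(-21709) + x(-57, 205)/(-46945) = ((-160 - 177)/(-78 - 177))/(-21709) + 151/(-46945) = (-337/(-255))*(-1/21709) + 151*(-1/46945) = -1/255*(-337)*(-1/21709) - 151/46945 = (337/255)*(-1/21709) - 151/46945 = -337/5535795 - 151/46945 = -170345102/51975579255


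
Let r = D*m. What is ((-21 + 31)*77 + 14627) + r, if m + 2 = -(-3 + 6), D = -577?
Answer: 18282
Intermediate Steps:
m = -5 (m = -2 - (-3 + 6) = -2 - 1*3 = -2 - 3 = -5)
r = 2885 (r = -577*(-5) = 2885)
((-21 + 31)*77 + 14627) + r = ((-21 + 31)*77 + 14627) + 2885 = (10*77 + 14627) + 2885 = (770 + 14627) + 2885 = 15397 + 2885 = 18282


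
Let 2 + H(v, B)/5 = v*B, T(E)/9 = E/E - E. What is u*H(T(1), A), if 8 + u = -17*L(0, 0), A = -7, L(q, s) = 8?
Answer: 1440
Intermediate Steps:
T(E) = 9 - 9*E (T(E) = 9*(E/E - E) = 9*(1 - E) = 9 - 9*E)
H(v, B) = -10 + 5*B*v (H(v, B) = -10 + 5*(v*B) = -10 + 5*(B*v) = -10 + 5*B*v)
u = -144 (u = -8 - 17*8 = -8 - 136 = -144)
u*H(T(1), A) = -144*(-10 + 5*(-7)*(9 - 9*1)) = -144*(-10 + 5*(-7)*(9 - 9)) = -144*(-10 + 5*(-7)*0) = -144*(-10 + 0) = -144*(-10) = 1440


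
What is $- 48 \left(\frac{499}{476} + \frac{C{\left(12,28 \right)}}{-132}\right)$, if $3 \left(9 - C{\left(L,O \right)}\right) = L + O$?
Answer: $- \frac{203792}{3927} \approx -51.895$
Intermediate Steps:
$C{\left(L,O \right)} = 9 - \frac{L}{3} - \frac{O}{3}$ ($C{\left(L,O \right)} = 9 - \frac{L + O}{3} = 9 - \left(\frac{L}{3} + \frac{O}{3}\right) = 9 - \frac{L}{3} - \frac{O}{3}$)
$- 48 \left(\frac{499}{476} + \frac{C{\left(12,28 \right)}}{-132}\right) = - 48 \left(\frac{499}{476} + \frac{9 - 4 - \frac{28}{3}}{-132}\right) = - 48 \left(499 \cdot \frac{1}{476} + \left(9 - 4 - \frac{28}{3}\right) \left(- \frac{1}{132}\right)\right) = - 48 \left(\frac{499}{476} - - \frac{13}{396}\right) = - 48 \left(\frac{499}{476} + \frac{13}{396}\right) = \left(-48\right) \frac{12737}{11781} = - \frac{203792}{3927}$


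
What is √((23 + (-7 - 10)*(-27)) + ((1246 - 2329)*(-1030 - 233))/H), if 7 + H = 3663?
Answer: √2860839194/1828 ≈ 29.260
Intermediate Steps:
H = 3656 (H = -7 + 3663 = 3656)
√((23 + (-7 - 10)*(-27)) + ((1246 - 2329)*(-1030 - 233))/H) = √((23 + (-7 - 10)*(-27)) + ((1246 - 2329)*(-1030 - 233))/3656) = √((23 - 17*(-27)) - 1083*(-1263)*(1/3656)) = √((23 + 459) + 1367829*(1/3656)) = √(482 + 1367829/3656) = √(3130021/3656) = √2860839194/1828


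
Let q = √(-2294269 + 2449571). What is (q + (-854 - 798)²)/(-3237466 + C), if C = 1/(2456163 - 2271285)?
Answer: -72078755616/85505177021 - 184878*√155302/598536239147 ≈ -0.84310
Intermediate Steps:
q = √155302 ≈ 394.08
C = 1/184878 ≈ 5.4090e-6
(q + (-854 - 798)²)/(-3237466 + C) = (√155302 + (-854 - 798)²)/(-3237466 + 1/184878) = (√155302 + (-1652)²)/(-598536239147/184878) = (√155302 + 2729104)*(-184878/598536239147) = (2729104 + √155302)*(-184878/598536239147) = -72078755616/85505177021 - 184878*√155302/598536239147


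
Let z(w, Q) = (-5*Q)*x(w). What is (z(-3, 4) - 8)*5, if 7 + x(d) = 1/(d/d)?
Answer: 560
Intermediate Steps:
x(d) = -6 (x(d) = -7 + 1/(d/d) = -7 + 1/1 = -7 + 1 = -6)
z(w, Q) = 30*Q (z(w, Q) = -5*Q*(-6) = 30*Q)
(z(-3, 4) - 8)*5 = (30*4 - 8)*5 = (120 - 8)*5 = 112*5 = 560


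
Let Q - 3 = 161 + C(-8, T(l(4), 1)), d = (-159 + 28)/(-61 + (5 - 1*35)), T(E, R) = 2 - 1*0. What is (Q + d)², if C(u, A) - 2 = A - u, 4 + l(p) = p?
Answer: 260725609/8281 ≈ 31485.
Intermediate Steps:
l(p) = -4 + p
T(E, R) = 2 (T(E, R) = 2 + 0 = 2)
C(u, A) = 2 + A - u (C(u, A) = 2 + (A - u) = 2 + A - u)
d = 131/91 (d = -131/(-61 + (5 - 35)) = -131/(-61 - 30) = -131/(-91) = -131*(-1/91) = 131/91 ≈ 1.4396)
Q = 176 (Q = 3 + (161 + (2 + 2 - 1*(-8))) = 3 + (161 + (2 + 2 + 8)) = 3 + (161 + 12) = 3 + 173 = 176)
(Q + d)² = (176 + 131/91)² = (16147/91)² = 260725609/8281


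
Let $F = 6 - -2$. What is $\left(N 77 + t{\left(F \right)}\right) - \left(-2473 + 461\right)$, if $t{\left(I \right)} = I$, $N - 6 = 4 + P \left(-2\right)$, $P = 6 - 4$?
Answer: $2482$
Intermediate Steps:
$P = 2$
$F = 8$ ($F = 6 + 2 = 8$)
$N = 6$ ($N = 6 + \left(4 + 2 \left(-2\right)\right) = 6 + \left(4 - 4\right) = 6 + 0 = 6$)
$\left(N 77 + t{\left(F \right)}\right) - \left(-2473 + 461\right) = \left(6 \cdot 77 + 8\right) - \left(-2473 + 461\right) = \left(462 + 8\right) - -2012 = 470 + 2012 = 2482$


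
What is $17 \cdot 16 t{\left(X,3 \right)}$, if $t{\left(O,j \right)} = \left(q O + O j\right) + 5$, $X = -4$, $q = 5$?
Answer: $-7344$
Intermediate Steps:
$t{\left(O,j \right)} = 5 + 5 O + O j$ ($t{\left(O,j \right)} = \left(5 O + O j\right) + 5 = 5 + 5 O + O j$)
$17 \cdot 16 t{\left(X,3 \right)} = 17 \cdot 16 \left(5 + 5 \left(-4\right) - 12\right) = 272 \left(5 - 20 - 12\right) = 272 \left(-27\right) = -7344$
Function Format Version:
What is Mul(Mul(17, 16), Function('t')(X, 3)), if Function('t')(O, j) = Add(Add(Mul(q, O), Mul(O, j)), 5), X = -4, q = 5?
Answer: -7344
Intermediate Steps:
Function('t')(O, j) = Add(5, Mul(5, O), Mul(O, j)) (Function('t')(O, j) = Add(Add(Mul(5, O), Mul(O, j)), 5) = Add(5, Mul(5, O), Mul(O, j)))
Mul(Mul(17, 16), Function('t')(X, 3)) = Mul(Mul(17, 16), Add(5, Mul(5, -4), Mul(-4, 3))) = Mul(272, Add(5, -20, -12)) = Mul(272, -27) = -7344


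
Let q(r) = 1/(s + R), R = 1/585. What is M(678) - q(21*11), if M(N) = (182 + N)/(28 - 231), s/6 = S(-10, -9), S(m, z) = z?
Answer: -27047785/6412567 ≈ -4.2179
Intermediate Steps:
s = -54 (s = 6*(-9) = -54)
R = 1/585 ≈ 0.0017094
M(N) = -26/29 - N/203 (M(N) = (182 + N)/(-203) = (182 + N)*(-1/203) = -26/29 - N/203)
q(r) = -585/31589 (q(r) = 1/(-54 + 1/585) = 1/(-31589/585) = -585/31589)
M(678) - q(21*11) = (-26/29 - 1/203*678) - 1*(-585/31589) = (-26/29 - 678/203) + 585/31589 = -860/203 + 585/31589 = -27047785/6412567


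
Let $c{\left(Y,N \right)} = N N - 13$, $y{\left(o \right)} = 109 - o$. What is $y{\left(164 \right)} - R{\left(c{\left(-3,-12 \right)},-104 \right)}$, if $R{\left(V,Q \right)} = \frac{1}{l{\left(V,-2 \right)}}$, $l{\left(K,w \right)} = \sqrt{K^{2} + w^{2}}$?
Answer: $-55 - \frac{\sqrt{17165}}{17165} \approx -55.008$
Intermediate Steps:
$c{\left(Y,N \right)} = -13 + N^{2}$ ($c{\left(Y,N \right)} = N^{2} - 13 = -13 + N^{2}$)
$R{\left(V,Q \right)} = \frac{1}{\sqrt{4 + V^{2}}}$ ($R{\left(V,Q \right)} = \frac{1}{\sqrt{V^{2} + \left(-2\right)^{2}}} = \frac{1}{\sqrt{V^{2} + 4}} = \frac{1}{\sqrt{4 + V^{2}}}$)
$y{\left(164 \right)} - R{\left(c{\left(-3,-12 \right)},-104 \right)} = \left(109 - 164\right) - \frac{1}{\sqrt{4 + \left(-13 + \left(-12\right)^{2}\right)^{2}}} = \left(109 - 164\right) - \frac{1}{\sqrt{4 + \left(-13 + 144\right)^{2}}} = -55 - \frac{1}{\sqrt{4 + 131^{2}}} = -55 - \frac{1}{\sqrt{4 + 17161}} = -55 - \frac{1}{\sqrt{17165}} = -55 - \frac{\sqrt{17165}}{17165}$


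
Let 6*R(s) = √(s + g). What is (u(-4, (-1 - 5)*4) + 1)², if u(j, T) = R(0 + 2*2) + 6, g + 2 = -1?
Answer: 1849/36 ≈ 51.361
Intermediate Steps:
g = -3 (g = -2 - 1 = -3)
R(s) = √(-3 + s)/6 (R(s) = √(s - 3)/6 = √(-3 + s)/6)
u(j, T) = 37/6 (u(j, T) = √(-3 + (0 + 2*2))/6 + 6 = √(-3 + (0 + 4))/6 + 6 = √(-3 + 4)/6 + 6 = √1/6 + 6 = (⅙)*1 + 6 = ⅙ + 6 = 37/6)
(u(-4, (-1 - 5)*4) + 1)² = (37/6 + 1)² = (43/6)² = 1849/36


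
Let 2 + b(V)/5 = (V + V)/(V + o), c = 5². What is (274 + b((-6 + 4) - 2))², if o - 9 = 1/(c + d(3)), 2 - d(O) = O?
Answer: 960008256/14641 ≈ 65570.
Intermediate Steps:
d(O) = 2 - O
c = 25
o = 217/24 (o = 9 + 1/(25 + (2 - 1*3)) = 9 + 1/(25 + (2 - 3)) = 9 + 1/(25 - 1) = 9 + 1/24 = 217/24 ≈ 9.0417)
b(V) = -10 + 10*V/(217/24 + V) (b(V) = -10 + 5*((V + V)/(V + 217/24)) = -10 + 5*((2*V)/(217/24 + V)) = -10 + 5*(2*V/(217/24 + V)) = -10 + 10*V/(217/24 + V))
(274 + b((-6 + 4) - 2))² = (274 - 2170/(217 + 24*((-6 + 4) - 2)))² = (274 - 2170/(217 + 24*(-2 - 2)))² = (274 - 2170/(217 + 24*(-4)))² = (274 - 2170/(217 - 96))² = (274 - 2170/121)² = (30984/121)² = 960008256/14641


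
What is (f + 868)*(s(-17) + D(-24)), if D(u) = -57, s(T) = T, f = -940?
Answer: 5328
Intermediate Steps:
(f + 868)*(s(-17) + D(-24)) = (-940 + 868)*(-17 - 57) = -72*(-74) = 5328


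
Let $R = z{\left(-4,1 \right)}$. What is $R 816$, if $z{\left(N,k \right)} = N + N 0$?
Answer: $-3264$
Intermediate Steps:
$z{\left(N,k \right)} = N$ ($z{\left(N,k \right)} = N + 0 = N$)
$R = -4$
$R 816 = \left(-4\right) 816 = -3264$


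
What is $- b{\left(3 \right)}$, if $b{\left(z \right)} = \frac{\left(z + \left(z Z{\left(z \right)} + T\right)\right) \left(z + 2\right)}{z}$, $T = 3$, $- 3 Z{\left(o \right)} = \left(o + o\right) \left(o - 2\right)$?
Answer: $0$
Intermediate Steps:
$Z{\left(o \right)} = - \frac{2 o \left(-2 + o\right)}{3}$ ($Z{\left(o \right)} = - \frac{\left(o + o\right) \left(o - 2\right)}{3} = - \frac{2 o \left(-2 + o\right)}{3}$)
$b{\left(z \right)} = \frac{\left(2 + z\right) \left(3 + z + \frac{2 z^{2} \left(2 - z\right)}{3}\right)}{z}$ ($b{\left(z \right)} = \frac{\left(z + \left(z \frac{2 z \left(2 - z\right)}{3} + 3\right)\right) \left(z + 2\right)}{z} = \frac{\left(z + \left(\frac{2 z^{2} \left(2 - z\right)}{3} + 3\right)\right) \left(2 + z\right)}{z} = \frac{\left(z + \left(3 + \frac{2 z^{2} \left(2 - z\right)}{3}\right)\right) \left(2 + z\right)}{z} = \frac{\left(3 + z + \frac{2 z^{2} \left(2 - z\right)}{3}\right) \left(2 + z\right)}{z} = \frac{\left(2 + z\right) \left(3 + z + \frac{2 z^{2} \left(2 - z\right)}{3}\right)}{z}$)
$- b{\left(3 \right)} = - (5 + \frac{6}{3} - \frac{2 \cdot 3^{3}}{3} + \frac{11}{3} \cdot 3) = - (5 + 6 \cdot \frac{1}{3} - 18 + 11) = - (5 + 2 - 18 + 11) = \left(-1\right) 0 = 0$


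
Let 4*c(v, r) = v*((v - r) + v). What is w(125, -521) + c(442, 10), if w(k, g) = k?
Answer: 96702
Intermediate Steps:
c(v, r) = v*(-r + 2*v)/4 (c(v, r) = (v*((v - r) + v))/4 = (v*(-r + 2*v))/4 = v*(-r + 2*v)/4)
w(125, -521) + c(442, 10) = 125 + (¼)*442*(-1*10 + 2*442) = 125 + (¼)*442*(-10 + 884) = 125 + (¼)*442*874 = 125 + 96577 = 96702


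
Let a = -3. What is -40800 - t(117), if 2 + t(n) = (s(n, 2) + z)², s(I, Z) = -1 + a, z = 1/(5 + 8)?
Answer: -6897463/169 ≈ -40813.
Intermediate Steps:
z = 1/13 ≈ 0.076923
s(I, Z) = -4 (s(I, Z) = -1 - 3 = -4)
t(n) = 2263/169 (t(n) = -2 + (-4 + 1/13)² = -2 + (-51/13)² = -2 + 2601/169 = 2263/169)
-40800 - t(117) = -40800 - 1*2263/169 = -40800 - 2263/169 = -6897463/169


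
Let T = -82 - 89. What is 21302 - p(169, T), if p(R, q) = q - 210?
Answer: 21683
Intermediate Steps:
T = -171
p(R, q) = -210 + q
21302 - p(169, T) = 21302 - (-210 - 171) = 21302 - 1*(-381) = 21302 + 381 = 21683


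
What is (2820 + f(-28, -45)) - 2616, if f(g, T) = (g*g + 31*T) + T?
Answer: -452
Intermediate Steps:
f(g, T) = g² + 32*T (f(g, T) = (g² + 31*T) + T = g² + 32*T)
(2820 + f(-28, -45)) - 2616 = (2820 + ((-28)² + 32*(-45))) - 2616 = (2820 + (784 - 1440)) - 2616 = (2820 - 656) - 2616 = 2164 - 2616 = -452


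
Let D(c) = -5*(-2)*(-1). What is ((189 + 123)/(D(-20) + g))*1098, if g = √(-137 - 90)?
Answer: -1141920/109 - 114192*I*√227/109 ≈ -10476.0 - 15784.0*I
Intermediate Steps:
D(c) = -10 (D(c) = 10*(-1) = -10)
g = I*√227 (g = √(-227) = I*√227 ≈ 15.067*I)
((189 + 123)/(D(-20) + g))*1098 = ((189 + 123)/(-10 + I*√227))*1098 = (312/(-10 + I*√227))*1098 = 342576/(-10 + I*√227)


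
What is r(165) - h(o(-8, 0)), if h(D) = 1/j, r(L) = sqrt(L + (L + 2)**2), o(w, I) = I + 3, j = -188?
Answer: 1/188 + 13*sqrt(166) ≈ 167.50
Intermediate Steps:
o(w, I) = 3 + I
r(L) = sqrt(L + (2 + L)**2)
h(D) = -1/188 (h(D) = 1/(-188) = -1/188)
r(165) - h(o(-8, 0)) = sqrt(165 + (2 + 165)**2) - 1*(-1/188) = sqrt(165 + 167**2) + 1/188 = sqrt(165 + 27889) + 1/188 = sqrt(28054) + 1/188 = 13*sqrt(166) + 1/188 = 1/188 + 13*sqrt(166)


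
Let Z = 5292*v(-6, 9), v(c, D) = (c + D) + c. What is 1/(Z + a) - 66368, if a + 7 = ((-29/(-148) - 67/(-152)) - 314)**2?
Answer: -172790798073754880/2603525767017 ≈ -66368.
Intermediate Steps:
v(c, D) = D + 2*c (v(c, D) = (D + c) + c = D + 2*c)
Z = -15876 (Z = 5292*(9 + 2*(-6)) = 5292*(9 - 12) = 5292*(-3) = -15876)
a = 3105673740393/31629376 (a = -7 + ((-29/(-148) - 67/(-152)) - 314)**2 = -7 + ((-29*(-1/148) - 67*(-1/152)) - 314)**2 = -7 + ((29/148 + 67/152) - 314)**2 = -7 + (3581/5624 - 314)**2 = -7 + (-1762355/5624)**2 = -7 + 3105895146025/31629376 = 3105673740393/31629376 ≈ 98190.)
1/(Z + a) - 66368 = 1/(-15876 + 3105673740393/31629376) - 66368 = 1/(2603525767017/31629376) - 66368 = 31629376/2603525767017 - 66368 = -172790798073754880/2603525767017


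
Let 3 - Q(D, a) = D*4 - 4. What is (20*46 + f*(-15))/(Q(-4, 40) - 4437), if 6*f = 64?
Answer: -380/2207 ≈ -0.17218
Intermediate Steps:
f = 32/3 (f = (1/6)*64 = 32/3 ≈ 10.667)
Q(D, a) = 7 - 4*D (Q(D, a) = 3 - (D*4 - 4) = 3 - (4*D - 4) = 3 - (-4 + 4*D) = 3 + (4 - 4*D) = 7 - 4*D)
(20*46 + f*(-15))/(Q(-4, 40) - 4437) = (20*46 + (32/3)*(-15))/((7 - 4*(-4)) - 4437) = (920 - 160)/((7 + 16) - 4437) = 760/(23 - 4437) = 760/(-4414) = 760*(-1/4414) = -380/2207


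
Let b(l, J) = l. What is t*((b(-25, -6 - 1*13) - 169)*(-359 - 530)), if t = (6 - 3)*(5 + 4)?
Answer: 4656582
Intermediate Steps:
t = 27 (t = 3*9 = 27)
t*((b(-25, -6 - 1*13) - 169)*(-359 - 530)) = 27*((-25 - 169)*(-359 - 530)) = 27*(-194*(-889)) = 27*172466 = 4656582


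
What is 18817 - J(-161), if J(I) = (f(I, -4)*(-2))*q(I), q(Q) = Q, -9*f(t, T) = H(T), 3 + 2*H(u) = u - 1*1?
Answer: 168065/9 ≈ 18674.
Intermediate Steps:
H(u) = -2 + u/2 (H(u) = -3/2 + (u - 1*1)/2 = -3/2 + (u - 1)/2 = -3/2 + (-1 + u)/2 = -3/2 + (-1/2 + u/2) = -2 + u/2)
f(t, T) = 2/9 - T/18 (f(t, T) = -(-2 + T/2)/9 = 2/9 - T/18)
J(I) = -8*I/9 (J(I) = ((2/9 - 1/18*(-4))*(-2))*I = ((2/9 + 2/9)*(-2))*I = ((4/9)*(-2))*I = -8*I/9)
18817 - J(-161) = 18817 - (-8)*(-161)/9 = 18817 - 1*1288/9 = 18817 - 1288/9 = 168065/9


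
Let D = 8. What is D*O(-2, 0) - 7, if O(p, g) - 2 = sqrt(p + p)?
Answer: 9 + 16*I ≈ 9.0 + 16.0*I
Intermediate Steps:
O(p, g) = 2 + sqrt(2)*sqrt(p) (O(p, g) = 2 + sqrt(p + p) = 2 + sqrt(2*p) = 2 + sqrt(2)*sqrt(p))
D*O(-2, 0) - 7 = 8*(2 + sqrt(2)*sqrt(-2)) - 7 = 8*(2 + sqrt(2)*(I*sqrt(2))) - 7 = 8*(2 + 2*I) - 7 = (16 + 16*I) - 7 = 9 + 16*I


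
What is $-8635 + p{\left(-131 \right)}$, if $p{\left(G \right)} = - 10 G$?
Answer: $-7325$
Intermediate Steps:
$-8635 + p{\left(-131 \right)} = -8635 - -1310 = -8635 + 1310 = -7325$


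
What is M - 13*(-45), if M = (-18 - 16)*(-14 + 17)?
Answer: 483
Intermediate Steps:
M = -102 (M = -34*3 = -102)
M - 13*(-45) = -102 - 13*(-45) = -102 + 585 = 483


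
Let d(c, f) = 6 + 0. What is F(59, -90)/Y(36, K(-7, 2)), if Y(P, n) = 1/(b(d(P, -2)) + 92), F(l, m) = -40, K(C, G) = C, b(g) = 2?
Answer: -3760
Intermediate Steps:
d(c, f) = 6
Y(P, n) = 1/94 (Y(P, n) = 1/(2 + 92) = 1/94)
F(59, -90)/Y(36, K(-7, 2)) = -40/1/94 = -40*94 = -3760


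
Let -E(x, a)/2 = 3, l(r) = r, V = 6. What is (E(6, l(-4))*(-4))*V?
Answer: 144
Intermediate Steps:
E(x, a) = -6 (E(x, a) = -2*3 = -6)
(E(6, l(-4))*(-4))*V = -6*(-4)*6 = 24*6 = 144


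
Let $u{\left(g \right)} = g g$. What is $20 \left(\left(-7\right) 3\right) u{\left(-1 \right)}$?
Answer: $-420$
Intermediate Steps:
$u{\left(g \right)} = g^{2}$
$20 \left(\left(-7\right) 3\right) u{\left(-1 \right)} = 20 \left(\left(-7\right) 3\right) \left(-1\right)^{2} = 20 \left(-21\right) 1 = \left(-420\right) 1 = -420$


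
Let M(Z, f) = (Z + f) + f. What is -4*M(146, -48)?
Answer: -200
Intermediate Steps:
M(Z, f) = Z + 2*f
-4*M(146, -48) = -4*(146 + 2*(-48)) = -4*(146 - 96) = -4*50 = -200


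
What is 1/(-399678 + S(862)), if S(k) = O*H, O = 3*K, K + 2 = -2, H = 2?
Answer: -1/399702 ≈ -2.5019e-6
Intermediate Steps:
K = -4 (K = -2 - 2 = -4)
O = -12 (O = 3*(-4) = -12)
S(k) = -24 (S(k) = -12*2 = -24)
1/(-399678 + S(862)) = 1/(-399678 - 24) = 1/(-399702) = -1/399702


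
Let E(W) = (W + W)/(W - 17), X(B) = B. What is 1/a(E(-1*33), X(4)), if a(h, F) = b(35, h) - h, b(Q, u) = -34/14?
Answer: -175/656 ≈ -0.26677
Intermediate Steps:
b(Q, u) = -17/7 (b(Q, u) = -34*1/14 = -17/7)
E(W) = 2*W/(-17 + W) (E(W) = (2*W)/(-17 + W) = 2*W/(-17 + W))
a(h, F) = -17/7 - h
1/a(E(-1*33), X(4)) = 1/(-17/7 - 2*(-1*33)/(-17 - 1*33)) = 1/(-17/7 - 2*(-33)/(-17 - 33)) = 1/(-17/7 - 2*(-33)/(-50)) = 1/(-17/7 - 2*(-33)*(-1)/50) = 1/(-17/7 - 1*33/25) = 1/(-17/7 - 33/25) = 1/(-656/175) = -175/656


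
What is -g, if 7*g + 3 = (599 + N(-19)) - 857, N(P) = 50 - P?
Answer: 192/7 ≈ 27.429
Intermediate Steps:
g = -192/7 (g = -3/7 + ((599 + (50 - 1*(-19))) - 857)/7 = -3/7 + ((599 + (50 + 19)) - 857)/7 = -3/7 + ((599 + 69) - 857)/7 = -3/7 + (668 - 857)/7 = -3/7 + (1/7)*(-189) = -3/7 - 27 = -192/7 ≈ -27.429)
-g = -1*(-192/7) = 192/7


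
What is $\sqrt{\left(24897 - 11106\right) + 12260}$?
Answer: $\sqrt{26051} \approx 161.4$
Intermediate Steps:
$\sqrt{\left(24897 - 11106\right) + 12260} = \sqrt{13791 + 12260} = \sqrt{26051}$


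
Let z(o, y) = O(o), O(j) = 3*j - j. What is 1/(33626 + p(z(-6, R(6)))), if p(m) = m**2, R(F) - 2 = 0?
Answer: 1/33770 ≈ 2.9612e-5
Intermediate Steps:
R(F) = 2 (R(F) = 2 + 0 = 2)
O(j) = 2*j
z(o, y) = 2*o
1/(33626 + p(z(-6, R(6)))) = 1/(33626 + (2*(-6))**2) = 1/(33626 + (-12)**2) = 1/(33626 + 144) = 1/33770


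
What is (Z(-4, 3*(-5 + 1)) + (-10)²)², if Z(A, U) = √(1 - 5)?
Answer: 9996 + 400*I ≈ 9996.0 + 400.0*I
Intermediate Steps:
Z(A, U) = 2*I (Z(A, U) = √(-4) = 2*I)
(Z(-4, 3*(-5 + 1)) + (-10)²)² = (2*I + (-10)²)² = (2*I + 100)² = (100 + 2*I)²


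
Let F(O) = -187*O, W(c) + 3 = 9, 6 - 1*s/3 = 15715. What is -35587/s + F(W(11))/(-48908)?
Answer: 896682745/1152443658 ≈ 0.77807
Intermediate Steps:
s = -47127 (s = 18 - 3*15715 = 18 - 47145 = -47127)
W(c) = 6 (W(c) = -3 + 9 = 6)
-35587/s + F(W(11))/(-48908) = -35587/(-47127) - 187*6/(-48908) = -35587*(-1/47127) - 1122*(-1/48908) = 35587/47127 + 561/24454 = 896682745/1152443658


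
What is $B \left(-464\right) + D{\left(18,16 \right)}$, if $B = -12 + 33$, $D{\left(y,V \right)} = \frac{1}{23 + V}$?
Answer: $- \frac{380015}{39} \approx -9744.0$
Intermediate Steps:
$B = 21$
$B \left(-464\right) + D{\left(18,16 \right)} = 21 \left(-464\right) + \frac{1}{23 + 16} = -9744 + \frac{1}{39} = - \frac{380015}{39}$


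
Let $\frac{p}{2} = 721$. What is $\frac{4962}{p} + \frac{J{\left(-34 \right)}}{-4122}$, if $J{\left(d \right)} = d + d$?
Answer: $\frac{5137855}{1485981} \approx 3.4576$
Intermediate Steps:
$p = 1442$ ($p = 2 \cdot 721 = 1442$)
$J{\left(d \right)} = 2 d$
$\frac{4962}{p} + \frac{J{\left(-34 \right)}}{-4122} = \frac{4962}{1442} + \frac{2 \left(-34\right)}{-4122} = 4962 \cdot \frac{1}{1442} - - \frac{34}{2061} = \frac{2481}{721} + \frac{34}{2061} = \frac{5137855}{1485981}$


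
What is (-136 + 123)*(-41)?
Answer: 533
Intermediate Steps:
(-136 + 123)*(-41) = -13*(-41) = 533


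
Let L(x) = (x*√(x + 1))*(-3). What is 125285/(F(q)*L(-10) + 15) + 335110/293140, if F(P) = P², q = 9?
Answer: 24480113899/20771636574 - 4059234*I/236197 ≈ 1.1785 - 17.186*I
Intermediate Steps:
L(x) = -3*x*√(1 + x) (L(x) = (x*√(1 + x))*(-3) = -3*x*√(1 + x))
125285/(F(q)*L(-10) + 15) + 335110/293140 = 125285/(9²*(-3*(-10)*√(1 - 10)) + 15) + 335110/293140 = 125285/(81*(-3*(-10)*√(-9)) + 15) + 335110*(1/293140) = 125285/(81*(-3*(-10)*3*I) + 15) + 33511/29314 = 125285/(81*(90*I) + 15) + 33511/29314 = 125285/(7290*I + 15) + 33511/29314 = 125285/(15 + 7290*I) + 33511/29314 = 125285*((15 - 7290*I)/53144325) + 33511/29314 = 25057*(15 - 7290*I)/10628865 + 33511/29314 = 33511/29314 + 25057*(15 - 7290*I)/10628865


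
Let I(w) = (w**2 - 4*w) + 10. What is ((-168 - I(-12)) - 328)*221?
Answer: -154258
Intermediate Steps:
I(w) = 10 + w**2 - 4*w
((-168 - I(-12)) - 328)*221 = ((-168 - (10 + (-12)**2 - 4*(-12))) - 328)*221 = ((-168 - (10 + 144 + 48)) - 328)*221 = ((-168 - 1*202) - 328)*221 = ((-168 - 202) - 328)*221 = (-370 - 328)*221 = -698*221 = -154258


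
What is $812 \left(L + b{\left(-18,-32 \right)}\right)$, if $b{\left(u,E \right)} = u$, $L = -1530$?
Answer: $-1256976$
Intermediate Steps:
$812 \left(L + b{\left(-18,-32 \right)}\right) = 812 \left(-1530 - 18\right) = 812 \left(-1548\right) = -1256976$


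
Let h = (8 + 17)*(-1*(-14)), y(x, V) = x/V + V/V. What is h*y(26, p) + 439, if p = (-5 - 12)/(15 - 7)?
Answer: -59387/17 ≈ -3493.4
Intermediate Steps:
p = -17/8 ≈ -2.1250
y(x, V) = 1 + x/V (y(x, V) = x/V + 1 = 1 + x/V)
h = 350 (h = 25*14 = 350)
h*y(26, p) + 439 = 350*((-17/8 + 26)/(-17/8)) + 439 = 350*(-8/17*191/8) + 439 = 350*(-191/17) + 439 = -66850/17 + 439 = -59387/17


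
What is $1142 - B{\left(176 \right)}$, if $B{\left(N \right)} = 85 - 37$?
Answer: $1094$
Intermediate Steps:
$B{\left(N \right)} = 48$
$1142 - B{\left(176 \right)} = 1142 - 48 = 1094$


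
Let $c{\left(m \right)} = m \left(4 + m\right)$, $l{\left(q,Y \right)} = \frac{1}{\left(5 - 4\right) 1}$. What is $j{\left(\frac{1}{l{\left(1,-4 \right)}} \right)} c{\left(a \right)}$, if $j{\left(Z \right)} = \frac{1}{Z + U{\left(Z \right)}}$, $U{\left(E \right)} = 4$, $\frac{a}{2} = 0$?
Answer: $0$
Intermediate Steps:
$a = 0$ ($a = 2 \cdot 0 = 0$)
$l{\left(q,Y \right)} = 1$ ($l{\left(q,Y \right)} = \frac{1}{1 \cdot 1} = 1^{-1} = 1$)
$j{\left(Z \right)} = \frac{1}{4 + Z}$ ($j{\left(Z \right)} = \frac{1}{Z + 4} = \frac{1}{4 + Z}$)
$j{\left(\frac{1}{l{\left(1,-4 \right)}} \right)} c{\left(a \right)} = \frac{0 \left(4 + 0\right)}{4 + 1^{-1}} = \frac{0 \cdot 4}{4 + 1} = \frac{1}{5} \cdot 0 = 0$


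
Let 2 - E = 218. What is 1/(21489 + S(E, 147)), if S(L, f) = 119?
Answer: 1/21608 ≈ 4.6279e-5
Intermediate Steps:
E = -216 (E = 2 - 1*218 = 2 - 218 = -216)
1/(21489 + S(E, 147)) = 1/(21489 + 119) = 1/21608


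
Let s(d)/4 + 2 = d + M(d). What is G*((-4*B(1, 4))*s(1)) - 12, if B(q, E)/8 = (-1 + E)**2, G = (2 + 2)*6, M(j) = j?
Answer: -12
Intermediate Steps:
G = 24 (G = 4*6 = 24)
s(d) = -8 + 8*d (s(d) = -8 + 4*(d + d) = -8 + 4*(2*d) = -8 + 8*d)
B(q, E) = 8*(-1 + E)**2
G*((-4*B(1, 4))*s(1)) - 12 = 24*((-32*(-1 + 4)**2)*(-8 + 8*1)) - 12 = 24*((-32*3**2)*(-8 + 8)) - 12 = 24*(-32*9*0) - 12 = 24*(-4*72*0) - 12 = 24*(-288*0) - 12 = 24*0 - 12 = 0 - 12 = -12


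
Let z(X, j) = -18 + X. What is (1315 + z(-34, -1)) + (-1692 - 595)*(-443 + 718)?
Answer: -627662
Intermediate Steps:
(1315 + z(-34, -1)) + (-1692 - 595)*(-443 + 718) = (1315 + (-18 - 34)) + (-1692 - 595)*(-443 + 718) = (1315 - 52) - 2287*275 = 1263 - 628925 = -627662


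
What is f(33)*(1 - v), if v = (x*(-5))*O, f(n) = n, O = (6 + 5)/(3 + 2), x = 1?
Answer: 396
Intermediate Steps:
O = 11/5 ≈ 2.2000
v = -11 (v = (1*(-5))*(11/5) = -5*11/5 = -11)
f(33)*(1 - v) = 33*(1 - 1*(-11)) = 33*(1 + 11) = 33*12 = 396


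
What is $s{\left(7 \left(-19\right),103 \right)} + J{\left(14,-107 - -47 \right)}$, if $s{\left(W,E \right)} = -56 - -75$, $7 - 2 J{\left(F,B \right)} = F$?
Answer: $\frac{31}{2} \approx 15.5$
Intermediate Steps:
$J{\left(F,B \right)} = \frac{7}{2} - \frac{F}{2}$
$s{\left(W,E \right)} = 19$ ($s{\left(W,E \right)} = -56 + 75 = 19$)
$s{\left(7 \left(-19\right),103 \right)} + J{\left(14,-107 - -47 \right)} = 19 + \left(\frac{7}{2} - 7\right) = 19 - \frac{7}{2} = \frac{31}{2}$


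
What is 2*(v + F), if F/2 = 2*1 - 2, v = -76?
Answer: -152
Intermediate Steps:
F = 0 (F = 2*(2*1 - 2) = 2*(2 - 2) = 2*0 = 0)
2*(v + F) = 2*(-76 + 0) = 2*(-76) = -152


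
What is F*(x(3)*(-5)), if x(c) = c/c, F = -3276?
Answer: 16380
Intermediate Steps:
x(c) = 1
F*(x(3)*(-5)) = -3276*(-5) = 16380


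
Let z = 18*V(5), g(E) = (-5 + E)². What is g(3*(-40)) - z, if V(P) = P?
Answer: 15535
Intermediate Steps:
z = 90 (z = 18*5 = 90)
g(3*(-40)) - z = (-5 + 3*(-40))² - 1*90 = (-5 - 120)² - 90 = (-125)² - 90 = 15625 - 90 = 15535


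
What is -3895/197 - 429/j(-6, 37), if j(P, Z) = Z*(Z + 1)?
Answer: -5560883/276982 ≈ -20.077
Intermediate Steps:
j(P, Z) = Z*(1 + Z)
-3895/197 - 429/j(-6, 37) = -3895/197 - 429*1/(37*(1 + 37)) = -3895*1/197 - 429/(37*38) = -3895/197 - 429/1406 = -5560883/276982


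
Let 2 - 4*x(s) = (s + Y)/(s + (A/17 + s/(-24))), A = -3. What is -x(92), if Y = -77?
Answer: -821/1795 ≈ -0.45738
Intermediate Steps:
x(s) = 1/2 - (-77 + s)/(4*(-3/17 + 23*s/24)) (x(s) = 1/2 - (s - 77)/(4*(s + (-3/17 + s/(-24)))) = 1/2 - (-77 + s)/(4*(s + (-3*1/17 + s*(-1/24)))) = 1/2 - (-77 + s)/(4*(s + (-3/17 - s/24))) = 1/2 - (-77 + s)/(4*(-3/17 + 23*s/24)))
-x(92) = -(15636 + 187*92)/(2*(-72 + 391*92)) = -(15636 + 17204)/(2*(-72 + 35972)) = -32840/(2*35900) = -1*821/1795 = -821/1795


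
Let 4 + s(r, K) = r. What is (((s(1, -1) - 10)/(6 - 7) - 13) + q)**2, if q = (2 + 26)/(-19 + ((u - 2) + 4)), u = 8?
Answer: 784/81 ≈ 9.6790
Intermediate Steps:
s(r, K) = -4 + r
q = -28/9 (q = (2 + 26)/(-19 + ((8 - 2) + 4)) = 28/(-19 + (6 + 4)) = 28/(-19 + 10) = 28/(-9) = 28*(-1/9) = -28/9 ≈ -3.1111)
(((s(1, -1) - 10)/(6 - 7) - 13) + q)**2 = ((((-4 + 1) - 10)/(6 - 7) - 13) - 28/9)**2 = (((-3 - 10)/(-1) - 13) - 28/9)**2 = ((-13*(-1) - 13) - 28/9)**2 = ((13 - 13) - 28/9)**2 = (0 - 28/9)**2 = (-28/9)**2 = 784/81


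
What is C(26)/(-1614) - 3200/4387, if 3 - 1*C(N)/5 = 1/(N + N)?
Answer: -271969525/368192136 ≈ -0.73866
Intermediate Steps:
C(N) = 15 - 5/(2*N) (C(N) = 15 - 5/(N + N) = 15 - 5*1/(2*N) = 15 - 5/(2*N))
C(26)/(-1614) - 3200/4387 = (15 - 5/2/26)/(-1614) - 3200/4387 = (15 - 5/2*1/26)*(-1/1614) - 3200*1/4387 = (15 - 5/52)*(-1/1614) - 3200/4387 = (775/52)*(-1/1614) - 3200/4387 = -775/83928 - 3200/4387 = -271969525/368192136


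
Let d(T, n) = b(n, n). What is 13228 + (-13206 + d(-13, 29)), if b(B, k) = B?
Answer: 51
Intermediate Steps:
d(T, n) = n
13228 + (-13206 + d(-13, 29)) = 13228 + (-13206 + 29) = 13228 - 13177 = 51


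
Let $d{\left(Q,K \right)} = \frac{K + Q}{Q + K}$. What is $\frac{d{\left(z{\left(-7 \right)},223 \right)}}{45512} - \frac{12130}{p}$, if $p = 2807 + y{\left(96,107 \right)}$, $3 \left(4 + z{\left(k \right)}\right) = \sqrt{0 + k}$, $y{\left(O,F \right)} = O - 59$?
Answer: $- \frac{138014429}{32359032} \approx -4.2651$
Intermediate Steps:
$y{\left(O,F \right)} = -59 + O$
$z{\left(k \right)} = -4 + \frac{\sqrt{k}}{3}$ ($z{\left(k \right)} = -4 + \frac{\sqrt{0 + k}}{3} = -4 + \frac{\sqrt{k}}{3}$)
$p = 2844$ ($p = 2807 + \left(-59 + 96\right) = 2807 + 37 = 2844$)
$d{\left(Q,K \right)} = 1$ ($d{\left(Q,K \right)} = \frac{K + Q}{K + Q} = 1$)
$\frac{d{\left(z{\left(-7 \right)},223 \right)}}{45512} - \frac{12130}{p} = 1 \cdot \frac{1}{45512} - \frac{12130}{2844} = 1 \cdot \frac{1}{45512} - \frac{6065}{1422} = \frac{1}{45512} - \frac{6065}{1422} = - \frac{138014429}{32359032}$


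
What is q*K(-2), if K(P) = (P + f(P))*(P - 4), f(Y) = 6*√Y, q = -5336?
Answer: -64032 + 192096*I*√2 ≈ -64032.0 + 2.7167e+5*I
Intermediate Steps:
K(P) = (-4 + P)*(P + 6*√P) (K(P) = (P + 6*√P)*(P - 4) = (P + 6*√P)*(-4 + P) = (-4 + P)*(P + 6*√P))
q*K(-2) = -5336*((-2)² - 24*I*√2 - 4*(-2) + 6*(-2)^(3/2)) = -5336*(4 - 24*I*√2 + 8 + 6*(-2*I*√2)) = -5336*(4 - 24*I*√2 + 8 - 12*I*√2) = -5336*(12 - 36*I*√2) = -64032 + 192096*I*√2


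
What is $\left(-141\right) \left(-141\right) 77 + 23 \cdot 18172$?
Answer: $1948793$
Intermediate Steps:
$\left(-141\right) \left(-141\right) 77 + 23 \cdot 18172 = 19881 \cdot 77 + 417956 = 1530837 + 417956 = 1948793$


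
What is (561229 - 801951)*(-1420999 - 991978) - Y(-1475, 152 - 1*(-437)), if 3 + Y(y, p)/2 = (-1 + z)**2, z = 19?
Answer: 580856648752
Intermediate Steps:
Y(y, p) = 642 (Y(y, p) = -6 + 2*(-1 + 19)**2 = -6 + 2*18**2 = -6 + 2*324 = -6 + 648 = 642)
(561229 - 801951)*(-1420999 - 991978) - Y(-1475, 152 - 1*(-437)) = (561229 - 801951)*(-1420999 - 991978) - 1*642 = -240722*(-2412977) - 642 = 580856649394 - 642 = 580856648752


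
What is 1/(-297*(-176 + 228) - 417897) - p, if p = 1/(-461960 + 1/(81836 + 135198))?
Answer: -690144005/4827468171641211 ≈ -1.4296e-7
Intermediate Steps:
p = -217034/100261026639 (p = 1/(-461960 + 1/217034) = 1/(-100261026639/217034) = -217034/100261026639 ≈ -2.1647e-6)
1/(-297*(-176 + 228) - 417897) - p = 1/(-297*(-176 + 228) - 417897) - 1*(-217034/100261026639) = 1/(-297*52 - 417897) + 217034/100261026639 = 1/(-15444 - 417897) + 217034/100261026639 = 1/(-433341) + 217034/100261026639 = -1/433341 + 217034/100261026639 = -690144005/4827468171641211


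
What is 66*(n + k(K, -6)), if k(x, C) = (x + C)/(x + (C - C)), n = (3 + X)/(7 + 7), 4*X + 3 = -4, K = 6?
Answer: 165/28 ≈ 5.8929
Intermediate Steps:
X = -7/4 (X = -¾ + (¼)*(-4) = -¾ - 1 = -7/4 ≈ -1.7500)
n = 5/56 (n = (3 - 7/4)/(7 + 7) = (5/4)/14 = (5/4)*(1/14) = 5/56 ≈ 0.089286)
k(x, C) = (C + x)/x (k(x, C) = (C + x)/(x + 0) = (C + x)/x)
66*(n + k(K, -6)) = 66*(5/56 + (-6 + 6)/6) = 66*(5/56 + (⅙)*0) = 66*(5/56 + 0) = 66*(5/56) = 165/28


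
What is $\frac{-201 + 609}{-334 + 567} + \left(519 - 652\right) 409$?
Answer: $- \frac{12674093}{233} \approx -54395.0$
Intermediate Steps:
$\frac{-201 + 609}{-334 + 567} + \left(519 - 652\right) 409 = \frac{408}{233} - 54397 = - \frac{12674093}{233}$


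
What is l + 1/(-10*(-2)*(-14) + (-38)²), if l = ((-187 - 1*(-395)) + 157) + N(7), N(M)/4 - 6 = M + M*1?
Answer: 517981/1164 ≈ 445.00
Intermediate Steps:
N(M) = 24 + 8*M (N(M) = 24 + 4*(M + M*1) = 24 + 4*(M + M) = 24 + 4*(2*M) = 24 + 8*M)
l = 445 (l = ((-187 - 1*(-395)) + 157) + (24 + 8*7) = ((-187 + 395) + 157) + (24 + 56) = (208 + 157) + 80 = 365 + 80 = 445)
l + 1/(-10*(-2)*(-14) + (-38)²) = 445 + 1/(-10*(-2)*(-14) + (-38)²) = 445 + 1/(20*(-14) + 1444) = 445 + 1/(-280 + 1444) = 445 + 1/1164 = 517981/1164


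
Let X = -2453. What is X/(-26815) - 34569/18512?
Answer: -881557799/496399280 ≈ -1.7759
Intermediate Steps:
X/(-26815) - 34569/18512 = -2453/(-26815) - 34569/18512 = -2453*(-1/26815) - 34569*1/18512 = 2453/26815 - 34569/18512 = -881557799/496399280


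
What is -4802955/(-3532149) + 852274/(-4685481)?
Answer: 2165977293281/1838868558741 ≈ 1.1779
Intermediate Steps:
-4802955/(-3532149) + 852274/(-4685481) = -4802955*(-1/3532149) + 852274*(-1/4685481) = 1600985/1177383 - 852274/4685481 = 2165977293281/1838868558741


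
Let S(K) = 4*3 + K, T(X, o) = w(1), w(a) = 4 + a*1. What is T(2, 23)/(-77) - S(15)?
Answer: -2084/77 ≈ -27.065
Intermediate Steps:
w(a) = 4 + a
T(X, o) = 5 (T(X, o) = 4 + 1 = 5)
S(K) = 12 + K
T(2, 23)/(-77) - S(15) = 5/(-77) - (12 + 15) = 5*(-1/77) - 1*27 = -5/77 - 27 = -2084/77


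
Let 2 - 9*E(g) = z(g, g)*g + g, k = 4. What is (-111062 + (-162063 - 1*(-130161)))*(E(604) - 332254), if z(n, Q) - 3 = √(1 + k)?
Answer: 427848362800/9 + 86350256*√5/9 ≈ 4.7560e+10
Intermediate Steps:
z(n, Q) = 3 + √5 (z(n, Q) = 3 + √(1 + 4) = 3 + √5)
E(g) = 2/9 - g/9 - g*(3 + √5)/9 (E(g) = 2/9 - ((3 + √5)*g + g)/9 = 2/9 - (g*(3 + √5) + g)/9 = 2/9 - (g + g*(3 + √5))/9 = 2/9 + (-g/9 - g*(3 + √5)/9) = 2/9 - g/9 - g*(3 + √5)/9)
(-111062 + (-162063 - 1*(-130161)))*(E(604) - 332254) = (-111062 + (-162063 - 1*(-130161)))*((2/9 - ⅑*604 - ⅑*604*(3 + √5)) - 332254) = (-111062 + (-162063 + 130161))*((2/9 - 604/9 + (-604/3 - 604*√5/9)) - 332254) = (-111062 - 31902)*((-2414/9 - 604*√5/9) - 332254) = -142964*(-2992700/9 - 604*√5/9) = 427848362800/9 + 86350256*√5/9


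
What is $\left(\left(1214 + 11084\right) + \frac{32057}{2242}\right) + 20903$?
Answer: $\frac{74468699}{2242} \approx 33215.0$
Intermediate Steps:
$\left(\left(1214 + 11084\right) + \frac{32057}{2242}\right) + 20903 = \left(12298 + 32057 \cdot \frac{1}{2242}\right) + 20903 = \left(12298 + \frac{32057}{2242}\right) + 20903 = \frac{27604173}{2242} + 20903 = \frac{74468699}{2242}$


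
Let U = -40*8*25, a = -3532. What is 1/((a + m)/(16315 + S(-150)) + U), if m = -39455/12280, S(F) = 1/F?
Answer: -3005221772/24042425362225 ≈ -0.00012500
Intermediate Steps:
m = -7891/2456 (m = -39455*1/12280 = -7891/2456 ≈ -3.2129)
U = -8000 (U = -320*25 = -8000)
1/((a + m)/(16315 + S(-150)) + U) = 1/((-3532 - 7891/2456)/(16315 + 1/(-150)) - 8000) = 1/(-8682483/(2456*(16315 - 1/150)) - 8000) = 1/(-8682483/(2456*2447249/150) - 8000) = 1/(-8682483/2456*150/2447249 - 8000) = 1/(-651186225/3005221772 - 8000) = 1/(-24042425362225/3005221772) = -3005221772/24042425362225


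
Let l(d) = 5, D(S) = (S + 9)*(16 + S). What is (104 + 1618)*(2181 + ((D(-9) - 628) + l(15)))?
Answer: 2682876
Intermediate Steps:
D(S) = (9 + S)*(16 + S)
(104 + 1618)*(2181 + ((D(-9) - 628) + l(15))) = (104 + 1618)*(2181 + (((144 + (-9)² + 25*(-9)) - 628) + 5)) = 1722*(2181 + (((144 + 81 - 225) - 628) + 5)) = 1722*(2181 + ((0 - 628) + 5)) = 1722*(2181 + (-628 + 5)) = 1722*(2181 - 623) = 1722*1558 = 2682876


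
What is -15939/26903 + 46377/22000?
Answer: 897022431/591866000 ≈ 1.5156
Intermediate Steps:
-15939/26903 + 46377/22000 = 897022431/591866000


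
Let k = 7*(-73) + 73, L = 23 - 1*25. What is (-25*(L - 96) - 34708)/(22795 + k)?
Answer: -32258/22357 ≈ -1.4429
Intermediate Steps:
L = -2 (L = 23 - 25 = -2)
k = -438 (k = -511 + 73 = -438)
(-25*(L - 96) - 34708)/(22795 + k) = (-25*(-2 - 96) - 34708)/(22795 - 438) = (-25*(-98) - 34708)/22357 = (2450 - 34708)*(1/22357) = -32258*1/22357 = -32258/22357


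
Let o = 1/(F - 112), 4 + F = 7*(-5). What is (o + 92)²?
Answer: 192959881/22801 ≈ 8462.8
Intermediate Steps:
F = -39 (F = -4 + 7*(-5) = -4 - 35 = -39)
o = -1/151 (o = 1/(-39 - 112) = 1/(-151) = -1/151 ≈ -0.0066225)
(o + 92)² = (-1/151 + 92)² = (13891/151)² = 192959881/22801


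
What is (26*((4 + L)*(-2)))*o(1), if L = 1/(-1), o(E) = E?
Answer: -156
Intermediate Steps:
L = -1 (L = 1*(-1) = -1)
(26*((4 + L)*(-2)))*o(1) = (26*((4 - 1)*(-2)))*1 = (26*(3*(-2)))*1 = (26*(-6))*1 = -156*1 = -156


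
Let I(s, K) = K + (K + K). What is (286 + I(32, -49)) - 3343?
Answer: -3204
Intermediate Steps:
I(s, K) = 3*K (I(s, K) = K + 2*K = 3*K)
(286 + I(32, -49)) - 3343 = (286 + 3*(-49)) - 3343 = (286 - 147) - 3343 = 139 - 3343 = -3204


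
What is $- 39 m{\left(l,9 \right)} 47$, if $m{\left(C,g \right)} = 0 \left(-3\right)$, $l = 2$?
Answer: $0$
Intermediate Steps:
$m{\left(C,g \right)} = 0$
$- 39 m{\left(l,9 \right)} 47 = \left(-39\right) 0 \cdot 47 = 0 \cdot 47 = 0$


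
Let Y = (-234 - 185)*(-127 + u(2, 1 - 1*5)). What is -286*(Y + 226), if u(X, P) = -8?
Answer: -16242226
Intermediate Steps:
Y = 56565 (Y = (-234 - 185)*(-127 - 8) = -419*(-135) = 56565)
-286*(Y + 226) = -286*(56565 + 226) = -286*56791 = -16242226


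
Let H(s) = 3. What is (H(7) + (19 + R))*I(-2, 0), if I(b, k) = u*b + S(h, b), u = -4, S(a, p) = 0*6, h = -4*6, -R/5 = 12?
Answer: -304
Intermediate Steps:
R = -60 (R = -5*12 = -60)
h = -24
S(a, p) = 0
I(b, k) = -4*b (I(b, k) = -4*b + 0 = -4*b)
(H(7) + (19 + R))*I(-2, 0) = (3 + (19 - 60))*(-4*(-2)) = (3 - 41)*8 = -38*8 = -304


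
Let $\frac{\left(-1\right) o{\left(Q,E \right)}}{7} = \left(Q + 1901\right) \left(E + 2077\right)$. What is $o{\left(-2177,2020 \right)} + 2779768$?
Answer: $10695172$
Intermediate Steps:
$o{\left(Q,E \right)} = - 7 \left(1901 + Q\right) \left(2077 + E\right)$ ($o{\left(Q,E \right)} = - 7 \left(Q + 1901\right) \left(E + 2077\right) = - 7 \left(1901 + Q\right) \left(2077 + E\right)$)
$o{\left(-2177,2020 \right)} + 2779768 = \left(-27638639 - -31651403 - 26880140 - 14140 \left(-2177\right)\right) + 2779768 = \left(-27638639 + 31651403 - 26880140 + 30782780\right) + 2779768 = 7915404 + 2779768 = 10695172$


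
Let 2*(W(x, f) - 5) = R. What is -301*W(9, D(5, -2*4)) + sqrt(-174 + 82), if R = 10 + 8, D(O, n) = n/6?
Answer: -4214 + 2*I*sqrt(23) ≈ -4214.0 + 9.5917*I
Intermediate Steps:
D(O, n) = n/6 (D(O, n) = n*(1/6) = n/6)
R = 18
W(x, f) = 14 (W(x, f) = 5 + (1/2)*18 = 5 + 9 = 14)
-301*W(9, D(5, -2*4)) + sqrt(-174 + 82) = -301*14 + sqrt(-174 + 82) = -4214 + sqrt(-92) = -4214 + 2*I*sqrt(23)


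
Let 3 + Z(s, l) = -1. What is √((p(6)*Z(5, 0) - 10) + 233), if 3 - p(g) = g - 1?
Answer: √231 ≈ 15.199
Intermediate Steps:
Z(s, l) = -4 (Z(s, l) = -3 - 1 = -4)
p(g) = 4 - g (p(g) = 3 - (g - 1) = 3 - (-1 + g) = 3 + (1 - g) = 4 - g)
√((p(6)*Z(5, 0) - 10) + 233) = √(((4 - 1*6)*(-4) - 10) + 233) = √(((4 - 6)*(-4) - 10) + 233) = √((-2*(-4) - 10) + 233) = √((8 - 10) + 233) = √(-2 + 233) = √231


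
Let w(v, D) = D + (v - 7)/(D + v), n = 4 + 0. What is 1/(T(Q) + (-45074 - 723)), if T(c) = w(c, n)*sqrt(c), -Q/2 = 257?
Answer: -5955899850/272764031021747 - 653055*I*sqrt(514)/272764031021747 ≈ -2.1835e-5 - 5.4281e-8*I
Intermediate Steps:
Q = -514 (Q = -2*257 = -514)
n = 4
w(v, D) = D + (-7 + v)/(D + v)
T(c) = sqrt(c)*(9 + 5*c)/(4 + c) (T(c) = ((-7 + c + 4**2 + 4*c)/(4 + c))*sqrt(c) = ((-7 + c + 16 + 4*c)/(4 + c))*sqrt(c) = ((9 + 5*c)/(4 + c))*sqrt(c) = sqrt(c)*(9 + 5*c)/(4 + c))
1/(T(Q) + (-45074 - 723)) = 1/(sqrt(-514)*(9 + 5*(-514))/(4 - 514) + (-45074 - 723)) = 1/((I*sqrt(514))*(9 - 2570)/(-510) - 45797) = 1/((I*sqrt(514))*(-1/510)*(-2561) - 45797) = 1/(2561*I*sqrt(514)/510 - 45797) = 1/(-45797 + 2561*I*sqrt(514)/510)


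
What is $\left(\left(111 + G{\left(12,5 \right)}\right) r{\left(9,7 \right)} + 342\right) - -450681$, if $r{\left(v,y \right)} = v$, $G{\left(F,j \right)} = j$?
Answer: $452067$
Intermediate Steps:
$\left(\left(111 + G{\left(12,5 \right)}\right) r{\left(9,7 \right)} + 342\right) - -450681 = \left(\left(111 + 5\right) 9 + 342\right) - -450681 = \left(116 \cdot 9 + 342\right) + 450681 = \left(1044 + 342\right) + 450681 = 1386 + 450681 = 452067$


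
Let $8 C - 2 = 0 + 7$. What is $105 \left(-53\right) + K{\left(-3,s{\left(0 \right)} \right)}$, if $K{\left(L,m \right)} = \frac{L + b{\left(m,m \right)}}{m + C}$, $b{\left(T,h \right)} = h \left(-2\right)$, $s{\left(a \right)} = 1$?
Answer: $- \frac{94645}{17} \approx -5567.4$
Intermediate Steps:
$C = \frac{9}{8}$ ($C = \frac{1}{4} + \frac{0 + 7}{8} = \frac{1}{4} + \frac{1}{8} \cdot 7 = \frac{1}{4} + \frac{7}{8} = \frac{9}{8} \approx 1.125$)
$b{\left(T,h \right)} = - 2 h$
$K{\left(L,m \right)} = \frac{L - 2 m}{\frac{9}{8} + m}$ ($K{\left(L,m \right)} = \frac{L - 2 m}{m + \frac{9}{8}} = \frac{L - 2 m}{\frac{9}{8} + m}$)
$105 \left(-53\right) + K{\left(-3,s{\left(0 \right)} \right)} = 105 \left(-53\right) + \frac{8 \left(-3 - 2\right)}{9 + 8 \cdot 1} = -5565 + \frac{8 \left(-3 - 2\right)}{9 + 8} = -5565 + 8 \cdot \frac{1}{17} \left(-5\right) = -5565 - \frac{40}{17} = - \frac{94645}{17}$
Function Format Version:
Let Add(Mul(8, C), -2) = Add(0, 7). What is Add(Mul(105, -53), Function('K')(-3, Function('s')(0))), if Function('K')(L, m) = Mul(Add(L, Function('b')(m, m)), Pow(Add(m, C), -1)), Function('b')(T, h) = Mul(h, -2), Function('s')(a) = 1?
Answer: Rational(-94645, 17) ≈ -5567.4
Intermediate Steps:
C = Rational(9, 8) (C = Add(Rational(1, 4), Mul(Rational(1, 8), Add(0, 7))) = Add(Rational(1, 4), Mul(Rational(1, 8), 7)) = Add(Rational(1, 4), Rational(7, 8)) = Rational(9, 8) ≈ 1.1250)
Function('b')(T, h) = Mul(-2, h)
Function('K')(L, m) = Mul(Pow(Add(Rational(9, 8), m), -1), Add(L, Mul(-2, m))) (Function('K')(L, m) = Mul(Add(L, Mul(-2, m)), Pow(Add(m, Rational(9, 8)), -1)) = Mul(Add(L, Mul(-2, m)), Pow(Add(Rational(9, 8), m), -1)) = Mul(Pow(Add(Rational(9, 8), m), -1), Add(L, Mul(-2, m))))
Add(Mul(105, -53), Function('K')(-3, Function('s')(0))) = Add(Mul(105, -53), Mul(8, Pow(Add(9, Mul(8, 1)), -1), Add(-3, Mul(-2, 1)))) = Add(-5565, Mul(8, Pow(Add(9, 8), -1), Add(-3, -2))) = Add(-5565, Mul(8, Pow(17, -1), -5)) = Add(-5565, Mul(8, Rational(1, 17), -5)) = Add(-5565, Rational(-40, 17)) = Rational(-94645, 17)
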